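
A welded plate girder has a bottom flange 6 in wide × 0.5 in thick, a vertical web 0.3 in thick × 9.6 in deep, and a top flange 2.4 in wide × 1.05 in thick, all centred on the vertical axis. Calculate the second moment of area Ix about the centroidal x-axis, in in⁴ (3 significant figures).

Decompose the section into non-overlapping parts with the origin at the bottom-left of its bounding rectangle.
Bottom plate: 6 × 0.5, A = 3 in², y = 0.25 in, Ī = 0.0625 in⁴.
Web plate: 0.3 × 9.6, A = 2.88 in², y = 5.3 in, Ī = 22.118 in⁴.
Top plate: 2.4 × 1.05, A = 2.52 in², y = 10.625 in, Ī = 0.23153 in⁴.
Centroid: ȳ = ΣA·y / ΣA = 5.0939 in.
Transfer each piece to the centroidal x-axis using Ī + A·d² with d = y − 5.0939:
  bottom plate: d = -4.8439 in → contributes +70.453 in⁴
  web plate: d = 0.20607 in → contributes +22.241 in⁴
  top plate: d = 5.5311 in → contributes +77.325 in⁴
Total I = 170.02 in⁴.

Ix ≈ 170 in⁴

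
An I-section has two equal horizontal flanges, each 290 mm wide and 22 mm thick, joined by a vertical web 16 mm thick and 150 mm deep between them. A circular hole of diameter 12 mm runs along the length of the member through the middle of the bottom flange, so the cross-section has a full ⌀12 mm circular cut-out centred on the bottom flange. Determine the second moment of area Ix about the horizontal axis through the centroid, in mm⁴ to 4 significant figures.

Treat the section as a set of non-overlapping primitives; coordinates are from the bounding-box lower-left.
Bottom flange: 290 × 22, A = 6 380 mm², y = 11 mm, Ī = 257 327 mm⁴.
Web: 16 × 150, A = 2 400 mm², y = 97 mm, Ī = 4 500 000 mm⁴.
Top flange: 290 × 22, A = 6 380 mm², y = 183 mm, Ī = 257 327 mm⁴.
Hole (subtracted): ⌀12, A = 113.097 mm², y = 11 mm, Ī = 1017.88 mm⁴.
Centroid: ȳ = ΣA·y / ΣA = 97.6464 mm.
Transfer each piece to the horizontal axis through the centroid using Ī + A·d² with d = y − 97.6464:
  bottom flange: d = -86.6464 mm → contributes +48 155 810 mm⁴
  web: d = -0.646404 mm → contributes +4 501 003 mm⁴
  top flange: d = 85.3536 mm → contributes +46 737 135 mm⁴
  hole: d = -86.6464 mm → contributes −850 107 mm⁴
Total I = 98 543 840 mm⁴.

Ix ≈ 9.854 × 10⁷ mm⁴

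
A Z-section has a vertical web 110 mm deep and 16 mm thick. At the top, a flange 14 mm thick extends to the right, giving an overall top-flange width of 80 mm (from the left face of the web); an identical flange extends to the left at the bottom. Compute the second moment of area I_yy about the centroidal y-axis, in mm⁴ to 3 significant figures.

I_yy ≈ 3.52 × 10⁶ mm⁴

Treat the section as a set of non-overlapping primitives; coordinates are from the bounding-box lower-left.
Web: 16 × 110, A = 1 760 mm², x = 72 mm, Ī = 37 547 mm⁴.
Top flange (beyond web): 64 × 14, A = 896 mm², x = 112 mm, Ī = 305 835 mm⁴.
Bottom flange (beyond web): 64 × 14, A = 896 mm², x = 32 mm, Ī = 305 835 mm⁴.
Centroid: x̄ = ΣA·x / ΣA = 72 mm.
Transfer each piece to the centroidal y-axis using Ī + A·d² with d = x − 72:
  web: d = 0 mm → contributes +37 547 mm⁴
  top flange (beyond web): d = 40 mm → contributes +1 739 435 mm⁴
  bottom flange (beyond web): d = -40 mm → contributes +1 739 435 mm⁴
Total I = 3 516 416 mm⁴.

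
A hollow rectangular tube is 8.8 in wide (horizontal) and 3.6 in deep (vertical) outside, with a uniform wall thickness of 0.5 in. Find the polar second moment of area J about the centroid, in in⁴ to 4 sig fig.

J ≈ 124.4 in⁴

Treat the section as a set of non-overlapping primitives; coordinates are from the bounding-box lower-left.
Outer rectangle: 8.8 × 3.6, A = 31.68 in², y = 1.8 in, Ī = 34.2144 in⁴.
Inner void (subtracted): 7.8 × 2.6, A = 20.28 in², y = 1.8 in, Ī = 11.4244 in⁴.
By symmetry the centroid is at mid-height, ȳ = 1.8 in.
All pieces are centred on the centroidal x-axis, so I = ΣĪ (holes subtracted) = 22.79 in⁴.
Repeating about the centroidal y-axis gives I_y = 101.622 in⁴.
Polar second moment: J = I_x + I_y = 124.412 in⁴.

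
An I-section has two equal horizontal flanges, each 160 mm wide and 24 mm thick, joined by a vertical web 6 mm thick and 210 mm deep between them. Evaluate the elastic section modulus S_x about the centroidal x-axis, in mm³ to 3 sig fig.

S_x ≈ 8.54 × 10⁵ mm³

Decompose the section into non-overlapping parts with the origin at the bottom-left of its bounding rectangle.
Bottom flange: 160 × 24, A = 3 840 mm², y = 12 mm, Ī = 184 320 mm⁴.
Web: 6 × 210, A = 1 260 mm², y = 129 mm, Ī = 4 630 500 mm⁴.
Top flange: 160 × 24, A = 3 840 mm², y = 246 mm, Ī = 184 320 mm⁴.
By symmetry the centroid is at mid-height, ȳ = 129 mm.
Transfer each piece to the centroidal x-axis using Ī + A·d² with d = y − 129:
  bottom flange: d = -117 mm → contributes +52 750 080 mm⁴
  web: d = 0 mm → contributes +4 630 500 mm⁴
  top flange: d = 117 mm → contributes +52 750 080 mm⁴
Total I = 110 130 660 mm⁴.
Extreme fibre distance c = 129 mm; S = I/c = 853 726 mm³.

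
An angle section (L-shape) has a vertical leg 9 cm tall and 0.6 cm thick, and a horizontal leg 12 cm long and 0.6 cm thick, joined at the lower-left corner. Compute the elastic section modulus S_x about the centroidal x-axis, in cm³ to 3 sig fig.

S_x ≈ 13.1 cm³

Decompose the section into non-overlapping parts with the origin at the bottom-left of its bounding rectangle.
Vertical leg: 0.6 × 9, A = 5.4 cm², y = 4.5 cm, Ī = 36.45 cm⁴.
Horizontal leg (remainder): 11.4 × 0.6, A = 6.84 cm², y = 0.3 cm, Ī = 0.2052 cm⁴.
Centroid: ȳ = ΣA·y / ΣA = 2.1529 cm.
Transfer each piece to the centroidal x-axis using Ī + A·d² with d = y − 2.1529:
  vertical leg: d = 2.3471 cm → contributes +66.197 cm⁴
  horizontal leg (remainder): d = -1.8529 cm → contributes +23.69 cm⁴
Total I = 89.886 cm⁴.
Extreme fibre distance c = 6.8471 cm; S = I/c = 13.128 cm³.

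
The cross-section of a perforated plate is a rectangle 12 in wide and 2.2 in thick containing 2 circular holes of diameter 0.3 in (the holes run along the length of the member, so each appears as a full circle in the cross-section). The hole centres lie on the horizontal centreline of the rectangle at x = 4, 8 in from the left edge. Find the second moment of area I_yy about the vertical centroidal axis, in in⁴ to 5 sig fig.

Treat the section as a set of non-overlapping primitives; coordinates are from the bounding-box lower-left.
Plate: 12 × 2.2, A = 26.4 in², x = 6 in, Ī = 316.8 in⁴.
Hole 1 (subtracted): ⌀0.3, A = 0.07068583 in², x = 4 in, Ī = 0.0003976078 in⁴.
Hole 2 (subtracted): ⌀0.3, A = 0.07068583 in², x = 8 in, Ī = 0.0003976078 in⁴.
By symmetry the centroid is at mid-width, x̄ = 6 in.
Transfer each piece to the vertical centroidal axis using Ī + A·d² with d = x − 6:
  plate: d = 0 in → contributes +316.8 in⁴
  hole 1: d = -2 in → contributes −0.2831409 in⁴
  hole 2: d = 2 in → contributes −0.2831409 in⁴
Total I = 316.2337 in⁴.

I_yy ≈ 316.23 in⁴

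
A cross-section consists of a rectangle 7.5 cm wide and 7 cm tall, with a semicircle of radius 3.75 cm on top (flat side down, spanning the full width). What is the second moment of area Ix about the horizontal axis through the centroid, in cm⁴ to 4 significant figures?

Split into non-overlapping primitives; take the origin at the lower-left of the bounding box.
Rectangular body: 7.5 × 7, A = 52.5 cm², y = 3.5 cm, Ī = 214.375 cm⁴.
Semicircular cap: semicircle r = 3.75, A = 22.0893 cm², y = 8.59155 cm, Ī = 21.7049 cm⁴.
Centroid: ȳ = ΣA·y / ΣA = 5.00784 cm.
Transfer each piece to the horizontal axis through the centroid using Ī + A·d² with d = y − 5.00784:
  rectangular body: d = -1.50784 cm → contributes +333.738 cm⁴
  semicircular cap: d = 3.58371 cm → contributes +305.397 cm⁴
Total I = 639.135 cm⁴.

Ix ≈ 639.1 cm⁴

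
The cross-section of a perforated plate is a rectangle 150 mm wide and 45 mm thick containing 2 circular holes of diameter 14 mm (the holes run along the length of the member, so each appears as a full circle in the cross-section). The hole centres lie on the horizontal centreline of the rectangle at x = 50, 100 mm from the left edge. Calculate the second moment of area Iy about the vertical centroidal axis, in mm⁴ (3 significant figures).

Iy ≈ 1.25 × 10⁷ mm⁴

Break the section into simple shapes (no overlaps), measuring from the bottom-left corner of the bounding box.
Plate: 150 × 45, A = 6 750 mm², x = 75 mm, Ī = 12 656 250 mm⁴.
Hole 1 (subtracted): ⌀14, A = 153.94 mm², x = 50 mm, Ī = 1885.7 mm⁴.
Hole 2 (subtracted): ⌀14, A = 153.94 mm², x = 100 mm, Ī = 1885.7 mm⁴.
By symmetry the centroid is at mid-width, x̄ = 75 mm.
Transfer each piece to the vertical centroidal axis using Ī + A·d² with d = x − 75:
  plate: d = 0 mm → contributes +12 656 250 mm⁴
  hole 1: d = -25 mm → contributes −98 097 mm⁴
  hole 2: d = 25 mm → contributes −98 097 mm⁴
Total I = 12 460 056 mm⁴.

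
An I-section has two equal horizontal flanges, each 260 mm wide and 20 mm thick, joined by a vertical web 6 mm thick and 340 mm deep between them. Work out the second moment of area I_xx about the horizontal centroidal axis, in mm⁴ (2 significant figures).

Treat the section as a set of non-overlapping primitives; coordinates are from the bounding-box lower-left.
Bottom flange: 260 × 20, A = 5 200 mm², y = 10 mm, Ī = 173 333 mm⁴.
Web: 6 × 340, A = 2 040 mm², y = 190 mm, Ī = 19 652 000 mm⁴.
Top flange: 260 × 20, A = 5 200 mm², y = 370 mm, Ī = 173 333 mm⁴.
By symmetry the centroid is at mid-height, ȳ = 190 mm.
Transfer each piece to the horizontal centroidal axis using Ī + A·d² with d = y − 190:
  bottom flange: d = -180 mm → contributes +168 653 333 mm⁴
  web: d = 0 mm → contributes +19 652 000 mm⁴
  top flange: d = 180 mm → contributes +168 653 333 mm⁴
Total I = 356 958 667 mm⁴.

I_xx ≈ 3.6 × 10⁸ mm⁴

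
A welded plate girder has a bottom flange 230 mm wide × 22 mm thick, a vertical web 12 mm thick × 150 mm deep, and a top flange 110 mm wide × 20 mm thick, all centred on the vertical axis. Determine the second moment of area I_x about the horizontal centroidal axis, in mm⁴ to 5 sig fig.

Decompose the section into non-overlapping parts with the origin at the bottom-left of its bounding rectangle.
Bottom plate: 230 × 22, A = 5 060 mm², y = 11 mm, Ī = 204086.7 mm⁴.
Web plate: 12 × 150, A = 1 800 mm², y = 97 mm, Ī = 3 375 000 mm⁴.
Top plate: 110 × 20, A = 2 200 mm², y = 182 mm, Ī = 73333.33 mm⁴.
Centroid: ȳ = ΣA·y / ΣA = 69.60927 mm.
Transfer each piece to the horizontal centroidal axis using Ī + A·d² with d = y − 69.60927:
  bottom plate: d = -58.60927 mm → contributes +17 585 423 mm⁴
  web plate: d = 27.39073 mm → contributes +4 725 454 mm⁴
  top plate: d = 112.3907 mm → contributes +27 863 020 mm⁴
Total I = 50 173 897 mm⁴.

I_x ≈ 5.0174 × 10⁷ mm⁴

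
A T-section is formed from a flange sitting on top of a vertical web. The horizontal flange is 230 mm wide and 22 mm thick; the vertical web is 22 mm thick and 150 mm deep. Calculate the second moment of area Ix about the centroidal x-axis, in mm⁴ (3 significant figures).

Break the section into simple shapes (no overlaps), measuring from the bottom-left corner of the bounding box.
Flange: 230 × 22, A = 5 060 mm², y = 161 mm, Ī = 204 087 mm⁴.
Web: 22 × 150, A = 3 300 mm², y = 75 mm, Ī = 6 187 500 mm⁴.
Centroid: ȳ = ΣA·y / ΣA = 127.05 mm.
Transfer each piece to the centroidal x-axis using Ī + A·d² with d = y − 127.05:
  flange: d = 33.947 mm → contributes +6 035 351 mm⁴
  web: d = -52.053 mm → contributes +15 128 772 mm⁴
Total I = 21 164 124 mm⁴.

Ix ≈ 2.12 × 10⁷ mm⁴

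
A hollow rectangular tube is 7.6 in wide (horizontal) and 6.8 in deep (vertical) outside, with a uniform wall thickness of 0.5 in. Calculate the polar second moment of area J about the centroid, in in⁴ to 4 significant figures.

J ≈ 201.6 in⁴

Split into non-overlapping primitives; take the origin at the lower-left of the bounding box.
Outer rectangle: 7.6 × 6.8, A = 51.68 in², y = 3.4 in, Ī = 199.14 in⁴.
Inner void (subtracted): 6.6 × 5.8, A = 38.28 in², y = 3.4 in, Ī = 107.312 in⁴.
By symmetry the centroid is at mid-height, ȳ = 3.4 in.
All pieces are centred on the centroidal x-axis, so I = ΣĪ (holes subtracted) = 91.8287 in⁴.
Repeating about the centroidal y-axis gives I_y = 109.797 in⁴.
Polar second moment: J = I_x + I_y = 201.625 in⁴.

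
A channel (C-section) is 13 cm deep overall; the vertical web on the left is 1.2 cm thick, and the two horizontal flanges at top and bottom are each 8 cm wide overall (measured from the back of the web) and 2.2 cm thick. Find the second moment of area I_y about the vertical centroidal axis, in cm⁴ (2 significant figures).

I_y ≈ 280 cm⁴

Break the section into simple shapes (no overlaps), measuring from the bottom-left corner of the bounding box.
Web: 1.2 × 13, A = 15.6 cm², x = 0.6 cm, Ī = 1.872 cm⁴.
Top flange (beyond web): 6.8 × 2.2, A = 14.96 cm², x = 4.6 cm, Ī = 57.65 cm⁴.
Bottom flange (beyond web): 6.8 × 2.2, A = 14.96 cm², x = 4.6 cm, Ī = 57.65 cm⁴.
Centroid: x̄ = ΣA·x / ΣA = 3.229 cm.
Transfer each piece to the vertical centroidal axis using Ī + A·d² with d = x − 3.229:
  web: d = -2.629 cm → contributes +109.7 cm⁴
  top flange (beyond web): d = 1.371 cm → contributes +85.76 cm⁴
  bottom flange (beyond web): d = 1.371 cm → contributes +85.76 cm⁴
Total I = 281.2 cm⁴.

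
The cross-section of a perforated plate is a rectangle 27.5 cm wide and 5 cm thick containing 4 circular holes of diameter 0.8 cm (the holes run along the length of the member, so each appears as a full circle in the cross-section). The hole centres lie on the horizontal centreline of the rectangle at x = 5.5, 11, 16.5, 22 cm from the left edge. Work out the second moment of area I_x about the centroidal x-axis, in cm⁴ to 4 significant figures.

Split into non-overlapping primitives; take the origin at the lower-left of the bounding box.
Plate: 27.5 × 5, A = 137.5 cm², y = 2.5 cm, Ī = 286.458 cm⁴.
Hole 1 (subtracted): ⌀0.8, A = 0.502655 cm², y = 2.5 cm, Ī = 0.0201062 cm⁴.
Hole 2 (subtracted): ⌀0.8, A = 0.502655 cm², y = 2.5 cm, Ī = 0.0201062 cm⁴.
Hole 3 (subtracted): ⌀0.8, A = 0.502655 cm², y = 2.5 cm, Ī = 0.0201062 cm⁴.
Hole 4 (subtracted): ⌀0.8, A = 0.502655 cm², y = 2.5 cm, Ī = 0.0201062 cm⁴.
By symmetry the centroid is at mid-height, ȳ = 2.5 cm.
All pieces are centred on the centroidal x-axis, so I = ΣĪ (holes subtracted) = 286.378 cm⁴.

I_x ≈ 286.4 cm⁴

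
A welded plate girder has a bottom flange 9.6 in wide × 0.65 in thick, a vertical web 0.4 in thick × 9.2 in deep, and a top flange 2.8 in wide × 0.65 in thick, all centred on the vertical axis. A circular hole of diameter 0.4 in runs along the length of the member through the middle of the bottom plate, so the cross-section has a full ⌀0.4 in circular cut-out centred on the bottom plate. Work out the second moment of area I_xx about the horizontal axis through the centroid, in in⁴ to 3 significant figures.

Split into non-overlapping primitives; take the origin at the lower-left of the bounding box.
Bottom plate: 9.6 × 0.65, A = 6.24 in², y = 0.325 in, Ī = 0.2197 in⁴.
Web plate: 0.4 × 9.2, A = 3.68 in², y = 5.25 in, Ī = 25.956 in⁴.
Top plate: 2.8 × 0.65, A = 1.82 in², y = 10.175 in, Ī = 0.064079 in⁴.
Hole (subtracted): ⌀0.4, A = 0.12566 in², y = 0.325 in, Ī = 0.0012566 in⁴.
Centroid: ȳ = ΣA·y / ΣA = 3.429 in.
Transfer each piece to the horizontal axis through the centroid using Ī + A·d² with d = y − 3.429:
  bottom plate: d = -3.104 in → contributes +60.341 in⁴
  web plate: d = 1.821 in → contributes +38.159 in⁴
  top plate: d = 6.746 in → contributes +82.889 in⁴
  hole: d = -3.104 in → contributes −1.212 in⁴
Total I = 180.18 in⁴.

I_xx ≈ 180 in⁴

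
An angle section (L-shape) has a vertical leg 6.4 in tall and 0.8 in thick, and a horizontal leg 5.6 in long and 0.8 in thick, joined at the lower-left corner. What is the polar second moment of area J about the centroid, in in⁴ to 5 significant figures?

J ≈ 59.733 in⁴

Split into non-overlapping primitives; take the origin at the lower-left of the bounding box.
Vertical leg: 0.8 × 6.4, A = 5.12 in², y = 3.2 in, Ī = 17.47627 in⁴.
Horizontal leg (remainder): 4.8 × 0.8, A = 3.84 in², y = 0.4 in, Ī = 0.2048 in⁴.
Centroid: ȳ = ΣA·y / ΣA = 2 in.
Transfer each piece to the centroidal x-axis using Ī + A·d² with d = y − 2:
  vertical leg: d = 1.2 in → contributes +24.84907 in⁴
  horizontal leg (remainder): d = -1.6 in → contributes +10.0352 in⁴
Total I = 34.88427 in⁴.
For the y-axis: x̄ = 1.6 in.
Repeating about the centroidal y-axis gives I_y = 24.84907 in⁴.
Polar second moment: J = I_x + I_y = 59.73333 in⁴.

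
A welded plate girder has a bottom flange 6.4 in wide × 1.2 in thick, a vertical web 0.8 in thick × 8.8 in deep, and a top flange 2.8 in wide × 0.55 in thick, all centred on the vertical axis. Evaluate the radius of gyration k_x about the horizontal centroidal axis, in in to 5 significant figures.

k_x ≈ 3.6124 in

Decompose the section into non-overlapping parts with the origin at the bottom-left of its bounding rectangle.
Bottom plate: 6.4 × 1.2, A = 7.68 in², y = 0.6 in, Ī = 0.9216 in⁴.
Web plate: 0.8 × 8.8, A = 7.04 in², y = 5.6 in, Ī = 45.43147 in⁴.
Top plate: 2.8 × 0.55, A = 1.54 in², y = 10.275 in, Ī = 0.03882083 in⁴.
Centroid: ȳ = ΣA·y / ΣA = 3.68115 in.
Transfer each piece to the horizontal centroidal axis using Ī + A·d² with d = y − 3.68115:
  bottom plate: d = -3.08115 in → contributes +73.83157 in⁴
  web plate: d = 1.91885 in → contributes +71.35264 in⁴
  top plate: d = 6.59385 in → contributes +66.99626 in⁴
Total I = 212.1805 in⁴.
Radius of gyration: k = √(I/A) = √(212.1805 / 16.26) = 3.612372 in.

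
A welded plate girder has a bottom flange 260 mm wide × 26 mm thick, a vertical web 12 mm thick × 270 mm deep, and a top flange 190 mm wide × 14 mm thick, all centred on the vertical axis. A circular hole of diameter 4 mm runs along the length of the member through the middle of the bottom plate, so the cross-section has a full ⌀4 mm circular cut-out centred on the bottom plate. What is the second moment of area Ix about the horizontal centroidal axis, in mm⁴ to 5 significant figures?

Ix ≈ 1.9106 × 10⁸ mm⁴

Treat the section as a set of non-overlapping primitives; coordinates are from the bounding-box lower-left.
Bottom plate: 260 × 26, A = 6 760 mm², y = 13 mm, Ī = 380813.3 mm⁴.
Web plate: 12 × 270, A = 3 240 mm², y = 161 mm, Ī = 19 683 000 mm⁴.
Top plate: 190 × 14, A = 2 660 mm², y = 303 mm, Ī = 43446.67 mm⁴.
Hole (subtracted): ⌀4, A = 12.56637 mm², y = 13 mm, Ī = 12.56637 mm⁴.
Centroid: ȳ = ΣA·y / ΣA = 111.907 mm.
Transfer each piece to the horizontal centroidal axis using Ī + A·d² with d = y − 111.907:
  bottom plate: d = -98.90702 mm → contributes +66 511 183 mm⁴
  web plate: d = 49.09298 mm → contributes +27 491 790 mm⁴
  top plate: d = 191.093 mm → contributes +97 177 406 mm⁴
  hole: d = -98.90702 mm → contributes −122944.3 mm⁴
Total I = 191 057 435 mm⁴.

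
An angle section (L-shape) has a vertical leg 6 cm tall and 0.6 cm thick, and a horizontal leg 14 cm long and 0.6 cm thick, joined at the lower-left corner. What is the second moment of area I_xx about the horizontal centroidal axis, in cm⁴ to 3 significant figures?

Treat the section as a set of non-overlapping primitives; coordinates are from the bounding-box lower-left.
Vertical leg: 0.6 × 6, A = 3.6 cm², y = 3 cm, Ī = 10.8 cm⁴.
Horizontal leg (remainder): 13.4 × 0.6, A = 8.04 cm², y = 0.3 cm, Ī = 0.2412 cm⁴.
Centroid: ȳ = ΣA·y / ΣA = 1.1351 cm.
Transfer each piece to the horizontal centroidal axis using Ī + A·d² with d = y − 1.1351:
  vertical leg: d = 1.8649 cm → contributes +23.321 cm⁴
  horizontal leg (remainder): d = -0.83505 cm → contributes +5.8476 cm⁴
Total I = 29.168 cm⁴.

I_xx ≈ 29.2 cm⁴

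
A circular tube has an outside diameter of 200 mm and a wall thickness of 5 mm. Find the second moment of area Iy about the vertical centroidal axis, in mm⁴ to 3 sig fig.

Treat the section as a set of non-overlapping primitives; coordinates are from the bounding-box lower-left.
Outer circle: ⌀200, A = 31 416 mm², x = 100 mm, Ī = 78 539 816 mm⁴.
Bore (subtracted): ⌀190, A = 28 353 mm², x = 100 mm, Ī = 63 971 171 mm⁴.
By symmetry the centroid is at mid-width, x̄ = 100 mm.
All pieces are centred on the vertical centroidal axis, so I = ΣĪ (holes subtracted) = 14 568 645 mm⁴.

Iy ≈ 1.46 × 10⁷ mm⁴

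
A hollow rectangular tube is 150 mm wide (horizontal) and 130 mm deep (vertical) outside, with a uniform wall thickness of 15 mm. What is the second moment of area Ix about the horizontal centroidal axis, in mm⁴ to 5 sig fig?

Ix ≈ 1.7463 × 10⁷ mm⁴

Decompose the section into non-overlapping parts with the origin at the bottom-left of its bounding rectangle.
Outer rectangle: 150 × 130, A = 19 500 mm², y = 65 mm, Ī = 27 462 500 mm⁴.
Inner void (subtracted): 120 × 100, A = 12 000 mm², y = 65 mm, Ī = 10 000 000 mm⁴.
By symmetry the centroid is at mid-height, ȳ = 65 mm.
All pieces are centred on the horizontal centroidal axis, so I = ΣĪ (holes subtracted) = 17 462 500 mm⁴.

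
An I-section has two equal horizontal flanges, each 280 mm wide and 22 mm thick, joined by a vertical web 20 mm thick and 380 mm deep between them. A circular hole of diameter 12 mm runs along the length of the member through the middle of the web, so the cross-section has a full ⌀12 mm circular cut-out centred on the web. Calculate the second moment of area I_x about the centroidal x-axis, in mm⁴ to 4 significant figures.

I_x ≈ 5.897 × 10⁸ mm⁴

Split into non-overlapping primitives; take the origin at the lower-left of the bounding box.
Bottom flange: 280 × 22, A = 6 160 mm², y = 11 mm, Ī = 248 453 mm⁴.
Web: 20 × 380, A = 7 600 mm², y = 212 mm, Ī = 91 453 333 mm⁴.
Top flange: 280 × 22, A = 6 160 mm², y = 413 mm, Ī = 248 453 mm⁴.
Hole (subtracted): ⌀12, A = 113.097 mm², y = 212 mm, Ī = 1017.88 mm⁴.
By symmetry the centroid is at mid-height, ȳ = 212 mm.
Transfer each piece to the centroidal x-axis using Ī + A·d² with d = y − 212:
  bottom flange: d = -201 mm → contributes +249 118 613 mm⁴
  web: d = 0 mm → contributes +91 453 333 mm⁴
  top flange: d = 201 mm → contributes +249 118 613 mm⁴
  hole: d = 0 mm → contributes −1017.88 mm⁴
Total I = 589 689 542 mm⁴.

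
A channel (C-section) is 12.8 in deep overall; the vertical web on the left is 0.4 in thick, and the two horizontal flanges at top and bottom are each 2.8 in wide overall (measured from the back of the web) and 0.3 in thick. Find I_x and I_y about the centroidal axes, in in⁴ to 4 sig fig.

I_x ≈ 126.2 in⁴, I_y ≈ 2.962 in⁴

Treat the section as a set of non-overlapping primitives; coordinates are from the bounding-box lower-left.
Web: 0.4 × 12.8, A = 5.12 in², y = 6.4 in, Ī = 69.9051 in⁴.
Top flange (beyond web): 2.4 × 0.3, A = 0.72 in², y = 12.65 in, Ī = 0.0054 in⁴.
Bottom flange (beyond web): 2.4 × 0.3, A = 0.72 in², y = 0.15 in, Ī = 0.0054 in⁴.
By symmetry the centroid is at mid-height, ȳ = 6.4 in.
Transfer each piece to the centroidal x-axis using Ī + A·d² with d = y − 6.4:
  web: d = 0 in → contributes +69.9051 in⁴
  top flange (beyond web): d = 6.25 in → contributes +28.1304 in⁴
  bottom flange (beyond web): d = -6.25 in → contributes +28.1304 in⁴
Total I = 126.166 in⁴.
For the y-axis: x̄ = 0.507317 in.
Repeating about the centroidal y-axis gives I_y = 2.96232 in⁴.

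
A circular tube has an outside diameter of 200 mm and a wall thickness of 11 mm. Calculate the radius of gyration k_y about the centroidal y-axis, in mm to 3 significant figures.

Break the section into simple shapes (no overlaps), measuring from the bottom-left corner of the bounding box.
Outer circle: ⌀200, A = 31 416 mm², x = 100 mm, Ī = 78 539 816 mm⁴.
Bore (subtracted): ⌀178, A = 24 885 mm², x = 100 mm, Ī = 49 277 641 mm⁴.
By symmetry the centroid is at mid-width, x̄ = 100 mm.
All pieces are centred on the centroidal y-axis, so I = ΣĪ (holes subtracted) = 29 262 175 mm⁴.
Radius of gyration: k = √(I/A) = √(29 262 175 / 6531.4) = 66.935 mm.

k_y ≈ 66.9 mm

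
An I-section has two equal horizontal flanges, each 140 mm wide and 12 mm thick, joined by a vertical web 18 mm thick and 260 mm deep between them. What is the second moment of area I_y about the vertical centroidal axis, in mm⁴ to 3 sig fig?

I_y ≈ 5.61 × 10⁶ mm⁴

Split into non-overlapping primitives; take the origin at the lower-left of the bounding box.
Bottom flange: 140 × 12, A = 1 680 mm², x = 70 mm, Ī = 2 744 000 mm⁴.
Web: 18 × 260, A = 4 680 mm², x = 70 mm, Ī = 126 360 mm⁴.
Top flange: 140 × 12, A = 1 680 mm², x = 70 mm, Ī = 2 744 000 mm⁴.
By symmetry the centroid is at mid-width, x̄ = 70 mm.
All pieces are centred on the vertical centroidal axis, so I = ΣĪ = 5 614 360 mm⁴.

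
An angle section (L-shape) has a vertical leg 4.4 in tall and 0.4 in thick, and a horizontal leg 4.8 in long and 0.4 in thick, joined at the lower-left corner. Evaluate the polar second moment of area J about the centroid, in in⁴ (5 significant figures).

Break the section into simple shapes (no overlaps), measuring from the bottom-left corner of the bounding box.
Vertical leg: 0.4 × 4.4, A = 1.76 in², y = 2.2 in, Ī = 2.839467 in⁴.
Horizontal leg (remainder): 4.4 × 0.4, A = 1.76 in², y = 0.2 in, Ī = 0.02346667 in⁴.
Centroid: ȳ = ΣA·y / ΣA = 1.2 in.
Transfer each piece to the centroidal x-axis using Ī + A·d² with d = y − 1.2:
  vertical leg: d = 1 in → contributes +4.599467 in⁴
  horizontal leg (remainder): d = -1 in → contributes +1.783467 in⁴
Total I = 6.382933 in⁴.
For the y-axis: x̄ = 1.4 in.
Repeating about the centroidal y-axis gives I_y = 7.931733 in⁴.
Polar second moment: J = I_x + I_y = 14.31467 in⁴.

J ≈ 14.315 in⁴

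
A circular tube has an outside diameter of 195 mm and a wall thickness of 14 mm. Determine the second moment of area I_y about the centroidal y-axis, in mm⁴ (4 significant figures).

Break the section into simple shapes (no overlaps), measuring from the bottom-left corner of the bounding box.
Outer circle: ⌀195, A = 29864.8 mm², x = 97.5 mm, Ī = 70 975 481 mm⁴.
Bore (subtracted): ⌀167, A = 21 904 mm², x = 97.5 mm, Ī = 38 179 988 mm⁴.
By symmetry the centroid is at mid-width, x̄ = 97.5 mm.
All pieces are centred on the centroidal y-axis, so I = ΣĪ (holes subtracted) = 32 795 493 mm⁴.

I_y ≈ 3.280 × 10⁷ mm⁴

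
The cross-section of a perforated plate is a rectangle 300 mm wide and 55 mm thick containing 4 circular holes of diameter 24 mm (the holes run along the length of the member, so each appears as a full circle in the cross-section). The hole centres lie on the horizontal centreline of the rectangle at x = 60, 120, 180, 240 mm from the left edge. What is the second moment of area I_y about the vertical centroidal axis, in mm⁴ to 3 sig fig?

Treat the section as a set of non-overlapping primitives; coordinates are from the bounding-box lower-left.
Plate: 300 × 55, A = 16 500 mm², x = 150 mm, Ī = 123 750 000 mm⁴.
Hole 1 (subtracted): ⌀24, A = 452.39 mm², x = 60 mm, Ī = 16 286 mm⁴.
Hole 2 (subtracted): ⌀24, A = 452.39 mm², x = 120 mm, Ī = 16 286 mm⁴.
Hole 3 (subtracted): ⌀24, A = 452.39 mm², x = 180 mm, Ī = 16 286 mm⁴.
Hole 4 (subtracted): ⌀24, A = 452.39 mm², x = 240 mm, Ī = 16 286 mm⁴.
By symmetry the centroid is at mid-width, x̄ = 150 mm.
Transfer each piece to the vertical centroidal axis using Ī + A·d² with d = x − 150:
  plate: d = 0 mm → contributes +123 750 000 mm⁴
  hole 1: d = -90 mm → contributes −3 680 640 mm⁴
  hole 2: d = -30 mm → contributes −423 436 mm⁴
  hole 3: d = 30 mm → contributes −423 436 mm⁴
  hole 4: d = 90 mm → contributes −3 680 640 mm⁴
Total I = 115 541 848 mm⁴.

I_y ≈ 1.16 × 10⁸ mm⁴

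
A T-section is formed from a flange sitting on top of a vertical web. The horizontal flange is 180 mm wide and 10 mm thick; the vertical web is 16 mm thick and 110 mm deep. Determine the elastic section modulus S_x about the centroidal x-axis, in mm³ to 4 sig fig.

S_x ≈ 5.851 × 10⁴ mm³

Treat the section as a set of non-overlapping primitives; coordinates are from the bounding-box lower-left.
Flange: 180 × 10, A = 1 800 mm², y = 115 mm, Ī = 15 000 mm⁴.
Web: 16 × 110, A = 1 760 mm², y = 55 mm, Ī = 1 774 667 mm⁴.
Centroid: ȳ = ΣA·y / ΣA = 85.3371 mm.
Transfer each piece to the centroidal x-axis using Ī + A·d² with d = y − 85.3371:
  flange: d = 29.6629 mm → contributes +1 598 800 mm⁴
  web: d = -30.3371 mm → contributes +3 394 462 mm⁴
Total I = 4 993 262 mm⁴.
Extreme fibre distance c = 85.3371 mm; S = I/c = 58512.2 mm³.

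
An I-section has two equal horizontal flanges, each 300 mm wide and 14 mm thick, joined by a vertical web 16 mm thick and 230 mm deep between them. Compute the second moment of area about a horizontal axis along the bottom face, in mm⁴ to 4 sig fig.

I_base ≈ 3.424 × 10⁸ mm⁴

Split into non-overlapping primitives; take the origin at the lower-left of the bounding box.
Bottom flange: 300 × 14, A = 4 200 mm², y = 7 mm, Ī = 68 600 mm⁴.
Web: 16 × 230, A = 3 680 mm², y = 129 mm, Ī = 16 222 667 mm⁴.
Top flange: 300 × 14, A = 4 200 mm², y = 251 mm, Ī = 68 600 mm⁴.
Transfer each piece to the base of the section using Ī + A·d² with d = y − 0:
  bottom flange: d = 7 mm → contributes +274 400 mm⁴
  web: d = 129 mm → contributes +77 461 547 mm⁴
  top flange: d = 251 mm → contributes +264 672 800 mm⁴
Total I = 342 408 747 mm⁴.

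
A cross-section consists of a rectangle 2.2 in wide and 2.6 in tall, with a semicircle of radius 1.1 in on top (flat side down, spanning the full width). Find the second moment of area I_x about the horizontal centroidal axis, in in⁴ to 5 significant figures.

I_x ≈ 7.8366 in⁴

Treat the section as a set of non-overlapping primitives; coordinates are from the bounding-box lower-left.
Rectangular body: 2.2 × 2.6, A = 5.72 in², y = 1.3 in, Ī = 3.222267 in⁴.
Semicircular cap: semicircle r = 1.1, A = 1.900664 in², y = 3.066854 in, Ī = 0.1606952 in⁴.
Centroid: ȳ = ΣA·y / ΣA = 1.74067 in.
Transfer each piece to the horizontal centroidal axis using Ī + A·d² with d = y − 1.74067:
  rectangular body: d = -0.4406698 in → contributes +4.333033 in⁴
  semicircular cap: d = 1.326185 in → contributes +3.503518 in⁴
Total I = 7.83655 in⁴.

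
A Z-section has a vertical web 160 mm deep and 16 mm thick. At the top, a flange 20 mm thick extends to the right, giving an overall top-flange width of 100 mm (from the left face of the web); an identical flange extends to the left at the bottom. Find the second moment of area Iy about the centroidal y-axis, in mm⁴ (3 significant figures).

Iy ≈ 1.04 × 10⁷ mm⁴

Break the section into simple shapes (no overlaps), measuring from the bottom-left corner of the bounding box.
Web: 16 × 160, A = 2 560 mm², x = 92 mm, Ī = 54 613 mm⁴.
Top flange (beyond web): 84 × 20, A = 1 680 mm², x = 142 mm, Ī = 987 840 mm⁴.
Bottom flange (beyond web): 84 × 20, A = 1 680 mm², x = 42 mm, Ī = 987 840 mm⁴.
Centroid: x̄ = ΣA·x / ΣA = 92 mm.
Transfer each piece to the centroidal y-axis using Ī + A·d² with d = x − 92:
  web: d = 0 mm → contributes +54 613 mm⁴
  top flange (beyond web): d = 50 mm → contributes +5 187 840 mm⁴
  bottom flange (beyond web): d = -50 mm → contributes +5 187 840 mm⁴
Total I = 10 430 293 mm⁴.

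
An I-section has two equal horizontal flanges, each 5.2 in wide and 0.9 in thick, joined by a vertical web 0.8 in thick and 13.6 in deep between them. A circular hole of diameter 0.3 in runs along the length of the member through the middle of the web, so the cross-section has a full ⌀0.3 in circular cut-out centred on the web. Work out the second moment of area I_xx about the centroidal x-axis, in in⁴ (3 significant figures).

I_xx ≈ 660 in⁴

Split into non-overlapping primitives; take the origin at the lower-left of the bounding box.
Bottom flange: 5.2 × 0.9, A = 4.68 in², y = 0.45 in, Ī = 0.3159 in⁴.
Web: 0.8 × 13.6, A = 10.88 in², y = 7.7 in, Ī = 167.7 in⁴.
Top flange: 5.2 × 0.9, A = 4.68 in², y = 14.95 in, Ī = 0.3159 in⁴.
Hole (subtracted): ⌀0.3, A = 0.070686 in², y = 7.7 in, Ī = 0.00039761 in⁴.
By symmetry the centroid is at mid-height, ȳ = 7.7 in.
Transfer each piece to the centroidal x-axis using Ī + A·d² with d = y − 7.7:
  bottom flange: d = -7.25 in → contributes +246.31 in⁴
  web: d = 0 in → contributes +167.7 in⁴
  top flange: d = 7.25 in → contributes +246.31 in⁴
  hole: d = 0 in → contributes −0.00039761 in⁴
Total I = 660.31 in⁴.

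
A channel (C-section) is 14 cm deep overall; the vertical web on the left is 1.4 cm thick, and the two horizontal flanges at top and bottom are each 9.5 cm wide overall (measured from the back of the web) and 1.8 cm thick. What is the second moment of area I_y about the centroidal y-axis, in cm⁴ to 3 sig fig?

I_y ≈ 427 cm⁴

Break the section into simple shapes (no overlaps), measuring from the bottom-left corner of the bounding box.
Web: 1.4 × 14, A = 19.6 cm², x = 0.7 cm, Ī = 3.2013 cm⁴.
Top flange (beyond web): 8.1 × 1.8, A = 14.58 cm², x = 5.45 cm, Ī = 79.716 cm⁴.
Bottom flange (beyond web): 8.1 × 1.8, A = 14.58 cm², x = 5.45 cm, Ī = 79.716 cm⁴.
Centroid: x̄ = ΣA·x / ΣA = 3.5406 cm.
Transfer each piece to the centroidal y-axis using Ī + A·d² with d = x − 3.5406:
  web: d = -2.8406 cm → contributes +161.36 cm⁴
  top flange (beyond web): d = 1.9094 cm → contributes +132.87 cm⁴
  bottom flange (beyond web): d = 1.9094 cm → contributes +132.87 cm⁴
Total I = 427.1 cm⁴.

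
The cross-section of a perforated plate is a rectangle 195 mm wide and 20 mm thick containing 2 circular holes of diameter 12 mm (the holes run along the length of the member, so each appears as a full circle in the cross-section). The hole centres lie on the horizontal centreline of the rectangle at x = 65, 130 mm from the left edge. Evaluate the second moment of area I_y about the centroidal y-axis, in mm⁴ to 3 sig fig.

Decompose the section into non-overlapping parts with the origin at the bottom-left of its bounding rectangle.
Plate: 195 × 20, A = 3 900 mm², x = 97.5 mm, Ī = 12 358 125 mm⁴.
Hole 1 (subtracted): ⌀12, A = 113.1 mm², x = 65 mm, Ī = 1017.9 mm⁴.
Hole 2 (subtracted): ⌀12, A = 113.1 mm², x = 130 mm, Ī = 1017.9 mm⁴.
By symmetry the centroid is at mid-width, x̄ = 97.5 mm.
Transfer each piece to the centroidal y-axis using Ī + A·d² with d = x − 97.5:
  plate: d = 0 mm → contributes +12 358 125 mm⁴
  hole 1: d = -32.5 mm → contributes −120 477 mm⁴
  hole 2: d = 32.5 mm → contributes −120 477 mm⁴
Total I = 12 117 171 mm⁴.

I_y ≈ 1.21 × 10⁷ mm⁴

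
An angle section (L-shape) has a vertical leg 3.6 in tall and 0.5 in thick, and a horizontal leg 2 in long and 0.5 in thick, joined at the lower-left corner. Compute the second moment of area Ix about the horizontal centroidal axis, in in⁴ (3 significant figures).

Ix ≈ 3.23 in⁴

Break the section into simple shapes (no overlaps), measuring from the bottom-left corner of the bounding box.
Vertical leg: 0.5 × 3.6, A = 1.8 in², y = 1.8 in, Ī = 1.944 in⁴.
Horizontal leg (remainder): 1.5 × 0.5, A = 0.75 in², y = 0.25 in, Ī = 0.015625 in⁴.
Centroid: ȳ = ΣA·y / ΣA = 1.3441 in.
Transfer each piece to the horizontal centroidal axis using Ī + A·d² with d = y − 1.3441:
  vertical leg: d = 0.45588 in → contributes +2.3181 in⁴
  horizontal leg (remainder): d = -1.0941 in → contributes +0.91345 in⁴
Total I = 3.2315 in⁴.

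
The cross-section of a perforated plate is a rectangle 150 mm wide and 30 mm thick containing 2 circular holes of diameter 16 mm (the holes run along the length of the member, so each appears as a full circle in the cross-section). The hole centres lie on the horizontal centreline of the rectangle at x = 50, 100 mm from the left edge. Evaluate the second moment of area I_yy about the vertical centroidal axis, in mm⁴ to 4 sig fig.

I_yy ≈ 8.180 × 10⁶ mm⁴

Split into non-overlapping primitives; take the origin at the lower-left of the bounding box.
Plate: 150 × 30, A = 4 500 mm², x = 75 mm, Ī = 8 437 500 mm⁴.
Hole 1 (subtracted): ⌀16, A = 201.062 mm², x = 50 mm, Ī = 3216.99 mm⁴.
Hole 2 (subtracted): ⌀16, A = 201.062 mm², x = 100 mm, Ī = 3216.99 mm⁴.
By symmetry the centroid is at mid-width, x̄ = 75 mm.
Transfer each piece to the vertical centroidal axis using Ī + A·d² with d = x − 75:
  plate: d = 0 mm → contributes +8 437 500 mm⁴
  hole 1: d = -25 mm → contributes −128 881 mm⁴
  hole 2: d = 25 mm → contributes −128 881 mm⁴
Total I = 8 179 739 mm⁴.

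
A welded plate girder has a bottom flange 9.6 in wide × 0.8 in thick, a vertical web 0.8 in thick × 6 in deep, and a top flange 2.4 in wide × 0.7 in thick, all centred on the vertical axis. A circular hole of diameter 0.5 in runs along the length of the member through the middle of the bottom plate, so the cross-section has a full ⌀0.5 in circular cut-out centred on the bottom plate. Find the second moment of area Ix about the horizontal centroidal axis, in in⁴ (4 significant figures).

Treat the section as a set of non-overlapping primitives; coordinates are from the bounding-box lower-left.
Bottom plate: 9.6 × 0.8, A = 7.68 in², y = 0.4 in, Ī = 0.4096 in⁴.
Web plate: 0.8 × 6, A = 4.8 in², y = 3.8 in, Ī = 14.4 in⁴.
Top plate: 2.4 × 0.7, A = 1.68 in², y = 7.15 in, Ī = 0.0686 in⁴.
Hole (subtracted): ⌀0.5, A = 0.19635 in², y = 0.4 in, Ī = 0.00306796 in⁴.
Centroid: ȳ = ΣA·y / ΣA = 2.38086 in.
Transfer each piece to the horizontal centroidal axis using Ī + A·d² with d = y − 2.38086:
  bottom plate: d = -1.98086 in → contributes +30.5444 in⁴
  web plate: d = 1.41914 in → contributes +24.067 in⁴
  top plate: d = 4.76914 in → contributes +38.2797 in⁴
  hole: d = -1.98086 in → contributes −0.773503 in⁴
Total I = 92.1176 in⁴.

Ix ≈ 92.12 in⁴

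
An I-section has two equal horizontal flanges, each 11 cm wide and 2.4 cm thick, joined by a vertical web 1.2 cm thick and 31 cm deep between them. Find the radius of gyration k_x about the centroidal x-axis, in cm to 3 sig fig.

Decompose the section into non-overlapping parts with the origin at the bottom-left of its bounding rectangle.
Bottom flange: 11 × 2.4, A = 26.4 cm², y = 1.2 cm, Ī = 12.672 cm⁴.
Web: 1.2 × 31, A = 37.2 cm², y = 17.9 cm, Ī = 2979.1 cm⁴.
Top flange: 11 × 2.4, A = 26.4 cm², y = 34.6 cm, Ī = 12.672 cm⁴.
By symmetry the centroid is at mid-height, ȳ = 17.9 cm.
Transfer each piece to the centroidal x-axis using Ī + A·d² with d = y − 17.9:
  bottom flange: d = -16.7 cm → contributes +7375.4 cm⁴
  web: d = 0 cm → contributes +2979.1 cm⁴
  top flange: d = 16.7 cm → contributes +7375.4 cm⁴
Total I = 17 730 cm⁴.
Radius of gyration: k = √(I/A) = √(17 730 / 90) = 14.036 cm.

k_x ≈ 14.0 cm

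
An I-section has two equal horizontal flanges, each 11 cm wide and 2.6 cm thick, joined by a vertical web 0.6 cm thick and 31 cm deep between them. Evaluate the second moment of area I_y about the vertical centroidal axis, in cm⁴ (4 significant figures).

Split into non-overlapping primitives; take the origin at the lower-left of the bounding box.
Bottom flange: 11 × 2.6, A = 28.6 cm², x = 5.5 cm, Ī = 288.383 cm⁴.
Web: 0.6 × 31, A = 18.6 cm², x = 5.5 cm, Ī = 0.558 cm⁴.
Top flange: 11 × 2.6, A = 28.6 cm², x = 5.5 cm, Ī = 288.383 cm⁴.
By symmetry the centroid is at mid-width, x̄ = 5.5 cm.
All pieces are centred on the vertical centroidal axis, so I = ΣĪ = 577.325 cm⁴.

I_y ≈ 577.3 cm⁴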